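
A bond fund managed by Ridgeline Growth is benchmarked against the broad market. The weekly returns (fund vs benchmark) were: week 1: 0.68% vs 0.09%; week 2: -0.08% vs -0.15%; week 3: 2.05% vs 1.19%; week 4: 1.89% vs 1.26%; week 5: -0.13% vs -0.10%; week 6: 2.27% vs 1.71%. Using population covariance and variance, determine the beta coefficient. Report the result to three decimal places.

r̄p = 1.1133%,  r̄m = 0.6667%
Cov = Σ(rp − r̄p)(rm − r̄m) / 6 = 0.7226
Var(rm) = Σ(rm − r̄m)² / 6 = 0.5503
β = Cov / Var = 0.7226 / 0.5503 = 1.3131

1.313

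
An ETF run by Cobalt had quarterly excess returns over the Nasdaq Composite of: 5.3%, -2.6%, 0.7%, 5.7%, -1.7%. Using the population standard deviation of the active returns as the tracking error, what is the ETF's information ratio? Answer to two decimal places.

μ = (5.3 − 2.6 + 0.7 + 5.7 − 1.7) / 5 = 1.4800%
Σ(r − μ)² = (5.3 − 1.4800)² + (-2.6 − 1.4800)² + (0.7 − 1.4800)² + … = 59.7680
σ = √[59.7680 / 5] = 3.4574%
IR = μ / tracking error = 1.4800 / 3.4574 = 0.4281

0.43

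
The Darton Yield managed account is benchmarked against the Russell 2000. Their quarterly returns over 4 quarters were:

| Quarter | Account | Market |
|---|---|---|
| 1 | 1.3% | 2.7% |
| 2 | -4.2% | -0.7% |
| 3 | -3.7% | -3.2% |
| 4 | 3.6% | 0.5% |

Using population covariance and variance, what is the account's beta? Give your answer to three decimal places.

r̄p = -0.7500%,  r̄m = -0.1750%
Cov = Σ(rp − r̄p)(rm − r̄m) / 4 = 4.8913
Var(rm) = Σ(rm − r̄m)² / 4 = 4.5369
β = Cov / Var = 4.8913 / 4.5369 = 1.0781

1.078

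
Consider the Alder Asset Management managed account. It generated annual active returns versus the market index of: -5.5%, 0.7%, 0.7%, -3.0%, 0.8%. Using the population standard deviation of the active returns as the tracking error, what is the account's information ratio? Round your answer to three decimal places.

Mean return r̄ = -6.30 / 5 = -1.2600%
Σ(r − r̄)² = (-5.5 − (-1.2600))² + (0.7 − (-1.2600))² + (0.7 − (-1.2600))² + … = 32.9320
σ = √[32.9320 / 5] = 2.5664%
IR = r̄ / tracking error = -1.2600 / 2.5664 = -0.4910

-0.491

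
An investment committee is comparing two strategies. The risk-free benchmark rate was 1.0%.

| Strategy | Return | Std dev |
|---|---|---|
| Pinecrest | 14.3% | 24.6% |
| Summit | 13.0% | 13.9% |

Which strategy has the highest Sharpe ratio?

Summit

Pinecrest: Sharpe ratio = (14.3% − 1.0%) / 24.6% = 0.541
Summit: Sharpe ratio = (13.0% − 1.0%) / 13.9% = 0.863
Highest: Summit (0.863).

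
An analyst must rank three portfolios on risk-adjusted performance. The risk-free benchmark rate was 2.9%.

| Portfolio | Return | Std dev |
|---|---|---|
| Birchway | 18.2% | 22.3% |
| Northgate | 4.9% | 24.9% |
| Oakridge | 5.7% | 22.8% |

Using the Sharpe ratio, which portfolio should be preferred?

Birchway: Sharpe ratio = (18.2% − 2.9%) / 22.3% = 0.686
Northgate: Sharpe ratio = (4.9% − 2.9%) / 24.9% = 0.080
Oakridge: Sharpe ratio = (5.7% − 2.9%) / 22.8% = 0.123
Highest: Birchway (0.686).

Birchway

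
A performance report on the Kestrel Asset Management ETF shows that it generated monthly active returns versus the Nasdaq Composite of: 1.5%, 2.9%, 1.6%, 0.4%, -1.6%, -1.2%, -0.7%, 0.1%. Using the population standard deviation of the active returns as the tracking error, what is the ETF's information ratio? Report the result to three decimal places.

μ = (1.5 + 2.9 + 1.6 + 0.4 − 1.6 − 1.2 − 0.7 + 0.1) / 8 = 3.00 / 8 = 0.3750%
Σ(r − μ)² = (1.5 − 0.3750)² + (2.9 − 0.3750)² + (1.6 − 0.3750)² + … = 16.7550
σ = √[16.7550 / 8] = 1.4472%
IR = μ / tracking error = 0.3750 / 1.4472 = 0.2591

0.259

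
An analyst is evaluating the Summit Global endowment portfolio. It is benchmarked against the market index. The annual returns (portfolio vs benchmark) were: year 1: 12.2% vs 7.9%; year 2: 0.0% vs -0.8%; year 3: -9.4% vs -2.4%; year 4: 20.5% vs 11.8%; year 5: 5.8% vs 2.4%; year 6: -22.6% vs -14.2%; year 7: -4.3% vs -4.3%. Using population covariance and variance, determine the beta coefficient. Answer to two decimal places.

r̄p = 0.3143%,  r̄m = 0.0571%
Cov = Σ(rp − r̄p)(rm − r̄m) / 7 = 102.0063
Var(rm) = Σ(rm − r̄m)² / 7 = 61.9882
β = Cov / Var = 102.0063 / 61.9882 = 1.6456

1.65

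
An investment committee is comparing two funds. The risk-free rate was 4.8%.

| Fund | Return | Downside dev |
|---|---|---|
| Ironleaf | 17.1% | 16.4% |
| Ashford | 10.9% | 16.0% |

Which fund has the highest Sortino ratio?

Ironleaf: Sortino ratio = (17.1% − 4.8%) / 16.4% = 0.750
Ashford: Sortino ratio = (10.9% − 4.8%) / 16.0% = 0.381
Highest: Ironleaf (0.750).

Ironleaf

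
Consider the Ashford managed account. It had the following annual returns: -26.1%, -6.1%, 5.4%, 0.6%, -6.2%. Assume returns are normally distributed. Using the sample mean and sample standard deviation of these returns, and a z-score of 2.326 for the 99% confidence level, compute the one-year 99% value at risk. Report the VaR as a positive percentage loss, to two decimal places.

μ = (-26.1 − 6.1 + 5.4 + 0.6 − 6.2) / 5 = -6.4800%
Sample std dev = √[576.4280 / 4] = 12.0045%
VaR = −(μ − z·σ) = −(-6.4800 − 2.326 × 12.0045) = −(-34.4025) = 34.4025%

34.40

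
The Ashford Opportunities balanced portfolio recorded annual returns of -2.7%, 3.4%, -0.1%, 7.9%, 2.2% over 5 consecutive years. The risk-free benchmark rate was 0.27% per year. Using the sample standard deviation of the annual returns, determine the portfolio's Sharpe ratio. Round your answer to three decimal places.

0.470

Mean return r̄ = 10.70 / 5 = 2.1400%
Sample std dev = √[63.2120 / 4] = 3.9753%
Sharpe = (r̄ − rf) / σ = (2.1400 − 0.27) / 3.9753 = 1.8700 / 3.9753 = 0.4704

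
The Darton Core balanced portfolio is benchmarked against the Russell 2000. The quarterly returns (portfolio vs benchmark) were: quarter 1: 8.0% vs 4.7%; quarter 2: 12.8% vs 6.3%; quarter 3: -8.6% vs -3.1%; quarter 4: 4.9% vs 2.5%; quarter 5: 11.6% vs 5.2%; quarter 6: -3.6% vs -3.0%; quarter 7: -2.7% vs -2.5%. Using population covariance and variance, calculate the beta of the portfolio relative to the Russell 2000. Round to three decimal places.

r̄p = 3.2000%,  r̄m = 1.4429%
Cov = Σ(rp − r̄p)(rm − r̄m) / 7 = 28.9571
Var(rm) = Σ(rm − r̄m)² / 7 = 15.0510
β = Cov / Var = 28.9571 / 15.0510 = 1.9239

1.924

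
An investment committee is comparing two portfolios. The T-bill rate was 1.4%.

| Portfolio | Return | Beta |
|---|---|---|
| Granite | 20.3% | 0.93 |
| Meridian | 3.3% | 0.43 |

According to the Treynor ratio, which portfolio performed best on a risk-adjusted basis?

Granite

Granite: Treynor = (20.3% − 1.4%) / 0.93 = 20.323
Meridian: Treynor = (3.3% − 1.4%) / 0.43 = 4.419
Highest: Granite (20.323).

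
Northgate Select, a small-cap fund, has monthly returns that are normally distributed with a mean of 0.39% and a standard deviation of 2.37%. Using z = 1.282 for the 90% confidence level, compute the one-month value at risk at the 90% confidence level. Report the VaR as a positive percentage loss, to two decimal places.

2.65

VaR (as % loss) = −(μ − z·σ) = −(0.39% − 1.282 × 2.37%) = −(-2.64834%) = 2.64834%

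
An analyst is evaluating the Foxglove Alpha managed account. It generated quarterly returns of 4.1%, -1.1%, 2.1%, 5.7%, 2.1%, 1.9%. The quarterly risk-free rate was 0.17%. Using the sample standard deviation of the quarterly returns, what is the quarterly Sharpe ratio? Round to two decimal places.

μ = (4.1 − 1.1 + 2.1 + 5.7 + 2.1 + 1.9) / 6 = 14.80 / 6 = 2.4667%
Sample std dev = √[26.4333 / 5] = 2.2993%
Sharpe = (μ − rf) / σ = (2.4667 − 0.17) / 2.2993 = 2.2967 / 2.2993 = 0.9989

1.00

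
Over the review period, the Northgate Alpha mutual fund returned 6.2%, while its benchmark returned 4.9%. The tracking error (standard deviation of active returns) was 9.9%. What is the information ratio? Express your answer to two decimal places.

IR = (Rp − Rb) / TE = (6.2% − 4.9%) / 9.9% = 1.30% / 9.9% = 0.1313

0.13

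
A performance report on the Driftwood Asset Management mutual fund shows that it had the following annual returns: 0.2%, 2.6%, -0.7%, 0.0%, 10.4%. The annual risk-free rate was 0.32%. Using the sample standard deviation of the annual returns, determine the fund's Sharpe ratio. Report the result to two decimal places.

Mean return r̄ = 12.50 / 5 = 2.5000%
Sample σ = √[Σ(r − r̄)² / 4] = √[84.2000 / 4] = √21.0500 = 4.5880%
Sharpe = (r̄ − rf) / σ = (2.5000 − 0.32) / 4.5880 = 2.1800 / 4.5880 = 0.4752

0.48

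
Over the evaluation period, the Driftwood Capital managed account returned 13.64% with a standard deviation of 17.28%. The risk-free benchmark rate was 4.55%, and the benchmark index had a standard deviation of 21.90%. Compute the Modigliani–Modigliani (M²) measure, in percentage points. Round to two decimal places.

Sharpe = (Rp − Rf) / σp = (13.64% − 4.55%) / 17.28% = 0.5260
M² = Rf + Sharpe × σm = 4.55% + 0.5260 × 21.90% = 16.0694%

16.07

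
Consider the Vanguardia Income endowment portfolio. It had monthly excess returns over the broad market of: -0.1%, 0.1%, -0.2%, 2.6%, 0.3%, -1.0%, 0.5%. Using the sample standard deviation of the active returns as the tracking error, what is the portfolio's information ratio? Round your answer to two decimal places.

Mean return r̄ = 2.20 / 7 = 0.3143%
Sample std dev = √[7.4686 / 6] = 1.1157%
IR = r̄ / tracking error = 0.3143 / 1.1157 = 0.2817

0.28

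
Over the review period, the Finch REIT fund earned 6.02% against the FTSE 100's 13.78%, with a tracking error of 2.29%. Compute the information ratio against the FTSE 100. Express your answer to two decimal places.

-3.39

IR = (Rp − Rb) / TE = (6.02% − 13.78%) / 2.29% = -7.76% / 2.29% = -3.3886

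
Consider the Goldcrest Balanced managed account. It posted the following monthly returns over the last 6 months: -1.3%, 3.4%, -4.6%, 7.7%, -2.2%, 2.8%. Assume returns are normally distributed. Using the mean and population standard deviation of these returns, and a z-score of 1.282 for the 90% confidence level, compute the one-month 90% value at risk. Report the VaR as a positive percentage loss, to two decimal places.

r̄ = (-1.3 + 3.4 − 4.6 + 7.7 − 2.2 + 2.8) / 6 = 0.9667%
Σ(r − r̄)² = 100.7733; population σ = √(100.7733/6) = 4.0982%
VaR = −(r̄ − z·σ) = −(0.9667 − 1.282 × 4.0982) = −(-4.2872) = 4.2872%

4.29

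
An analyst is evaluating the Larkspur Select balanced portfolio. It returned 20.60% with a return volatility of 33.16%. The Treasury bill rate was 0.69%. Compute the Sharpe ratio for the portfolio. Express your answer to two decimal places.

0.60

Sharpe = (Rp − Rf) / σp = (20.60% − 0.69%) / 33.16% = 19.91% / 33.16% = 0.6004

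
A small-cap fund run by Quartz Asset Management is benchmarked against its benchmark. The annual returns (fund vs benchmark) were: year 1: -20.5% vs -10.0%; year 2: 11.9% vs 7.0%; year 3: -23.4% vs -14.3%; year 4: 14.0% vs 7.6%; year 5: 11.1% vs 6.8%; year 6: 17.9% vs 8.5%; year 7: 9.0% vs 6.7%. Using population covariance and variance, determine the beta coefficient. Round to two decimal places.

1.78

r̄p = 2.8571%,  r̄m = 1.7571%
Cov = Σ(rp − r̄p)(rm − r̄m) / 7 = 140.3010
Var(rm) = Σ(rm − r̄m)² / 7 = 79.0024
β = Cov / Var = 140.3010 / 79.0024 = 1.7759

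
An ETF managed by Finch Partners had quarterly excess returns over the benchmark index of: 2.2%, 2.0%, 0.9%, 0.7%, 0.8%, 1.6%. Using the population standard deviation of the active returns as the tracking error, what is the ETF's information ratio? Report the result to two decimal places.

2.29

r̄ = (2.2 + 2 + 0.9 + 0.7 + 0.8 + 1.6) / 6 = 8.20 / 6 = 1.3667%
Σ(r − r̄)² = 2.1333; population σ = √(2.1333/6) = 0.5963%
IR = r̄ / tracking error = 1.3667 / 0.5963 = 2.2920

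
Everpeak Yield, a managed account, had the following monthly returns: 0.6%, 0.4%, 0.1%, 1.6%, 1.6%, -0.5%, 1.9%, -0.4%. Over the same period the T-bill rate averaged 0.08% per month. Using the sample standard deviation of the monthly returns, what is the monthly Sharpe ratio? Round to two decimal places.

Mean return r̄ = 5.30 / 8 = 0.6625%
Sample σ = √[Σ(r − r̄)² / 7] = √[6.1588 / 7] = √0.8798 = 0.9380%
Sharpe = (r̄ − rf) / σ = (0.6625 − 0.08) / 0.9380 = 0.5825 / 0.9380 = 0.6210

0.62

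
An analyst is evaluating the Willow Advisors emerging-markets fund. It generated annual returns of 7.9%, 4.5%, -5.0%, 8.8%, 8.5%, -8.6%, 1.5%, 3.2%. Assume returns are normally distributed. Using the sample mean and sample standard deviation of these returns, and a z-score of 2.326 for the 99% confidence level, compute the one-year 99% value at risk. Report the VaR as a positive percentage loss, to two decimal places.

12.36

Mean return r̄ = 20.80 / 8 = 2.6000%
Σ(r − r̄)² = (7.9 − 2.6000)² + (4.5 − 2.6000)² + … = 289.7200
σ = √[289.7200 / 7] = 6.4334%
VaR = −(r̄ − z·σ) = −(2.6000 − 2.326 × 6.4334) = −(-12.3641) = 12.3641%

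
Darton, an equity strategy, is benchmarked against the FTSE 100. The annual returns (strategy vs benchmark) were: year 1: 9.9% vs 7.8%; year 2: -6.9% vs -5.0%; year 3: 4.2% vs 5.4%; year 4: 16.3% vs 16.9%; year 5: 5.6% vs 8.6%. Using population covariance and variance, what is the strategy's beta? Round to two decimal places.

1.06

r̄p = 5.8200%,  r̄m = 6.7400%
Cov = Σ(rp − r̄p)(rm − r̄m) / 5 = 52.3792
Var(rm) = Σ(rm − r̄m)² / 5 = 49.4864
β = Cov / Var = 52.3792 / 49.4864 = 1.0585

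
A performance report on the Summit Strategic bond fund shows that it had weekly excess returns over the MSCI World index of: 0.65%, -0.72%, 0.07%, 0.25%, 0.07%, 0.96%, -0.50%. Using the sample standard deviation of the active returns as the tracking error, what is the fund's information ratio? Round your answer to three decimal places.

0.188

μ = (0.65 − 0.72 + 0.07 + 0.25 + 0.07 + 0.96 − 0.5) / 7 = 0.780 / 7 = 0.1114%
Sample std dev = √[2.0979 / 6] = 0.5913%
IR = μ / tracking error = 0.1114 / 0.5913 = 0.1884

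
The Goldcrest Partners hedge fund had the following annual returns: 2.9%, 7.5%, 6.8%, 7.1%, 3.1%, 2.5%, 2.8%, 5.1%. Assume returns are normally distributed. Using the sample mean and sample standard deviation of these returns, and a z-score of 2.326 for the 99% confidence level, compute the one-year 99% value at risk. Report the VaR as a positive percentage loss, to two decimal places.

Mean return μ = 37.80 / 8 = 4.7250%
Σ(r − μ)² = (2.9 − 4.7250)² + (7.5 − 4.7250)² + … = 32.4150
sample σ = √(32.4150 / 7) = √4.6307 = 2.1519%
VaR = −(μ − z·σ) = −(4.7250 − 2.326 × 2.1519) = −(-0.2803) = 0.2803%

0.28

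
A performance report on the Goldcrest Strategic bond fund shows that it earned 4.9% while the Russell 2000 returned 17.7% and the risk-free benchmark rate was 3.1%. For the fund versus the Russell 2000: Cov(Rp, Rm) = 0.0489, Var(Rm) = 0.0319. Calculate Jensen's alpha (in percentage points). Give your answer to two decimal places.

-20.58

β = Cov / Var = 0.0489 / 0.0319 = 1.5329
E[R] = Rf + β(Rm − Rf) = 3.1% + 1.5329 × (17.7% − 3.1%) = 25.4803%
α = Rp − E[R] = 4.9% − 25.4803% = -20.5803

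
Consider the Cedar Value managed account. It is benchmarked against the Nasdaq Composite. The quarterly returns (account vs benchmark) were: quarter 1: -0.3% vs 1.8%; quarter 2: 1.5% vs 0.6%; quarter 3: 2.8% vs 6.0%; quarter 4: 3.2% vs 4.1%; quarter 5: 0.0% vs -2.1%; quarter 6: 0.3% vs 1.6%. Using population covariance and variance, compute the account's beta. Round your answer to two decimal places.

0.40

r̄p = 1.2500%,  r̄m = 2.0000%
Cov = Σ(rp − r̄p)(rm − r̄m) / 6 = 2.6267
Var(rm) = Σ(rm − r̄m)² / 6 = 6.5633
β = Cov / Var = 2.6267 / 6.5633 = 0.4002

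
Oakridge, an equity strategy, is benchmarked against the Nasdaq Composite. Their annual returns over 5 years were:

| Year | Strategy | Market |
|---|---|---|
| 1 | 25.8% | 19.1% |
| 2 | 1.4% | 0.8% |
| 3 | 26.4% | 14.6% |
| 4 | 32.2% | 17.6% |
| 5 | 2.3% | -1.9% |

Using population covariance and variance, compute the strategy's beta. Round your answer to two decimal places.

r̄p = 17.6200%,  r̄m = 10.0400%
Cov = Σ(rp − r̄p)(rm − r̄m) / 5 = 111.4332
Var(rm) = Σ(rm − r̄m)² / 5 = 77.5944
β = Cov / Var = 111.4332 / 77.5944 = 1.4361

1.44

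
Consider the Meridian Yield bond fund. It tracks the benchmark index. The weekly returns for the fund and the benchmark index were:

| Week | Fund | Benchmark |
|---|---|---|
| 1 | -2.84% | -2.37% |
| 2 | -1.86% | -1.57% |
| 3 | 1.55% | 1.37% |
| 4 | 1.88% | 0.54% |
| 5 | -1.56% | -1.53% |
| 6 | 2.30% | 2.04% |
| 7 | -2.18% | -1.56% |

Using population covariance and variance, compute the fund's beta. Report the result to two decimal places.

r̄p = -0.3871%,  r̄m = -0.4400%
Cov = Σ(rp − r̄p)(rm − r̄m) / 7 = 3.1538
Var(rm) = Σ(rm − r̄m)² / 7 = 2.5473
β = Cov / Var = 3.1538 / 2.5473 = 1.2381

1.24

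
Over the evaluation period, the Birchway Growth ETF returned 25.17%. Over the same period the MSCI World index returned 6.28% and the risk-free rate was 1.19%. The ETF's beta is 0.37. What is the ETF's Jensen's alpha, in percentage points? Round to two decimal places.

22.10

CAPM expected return = Rf + β(Rm − Rf) = 1.19% + 0.37 × (6.28% − 1.19%) = 1.19 + 0.37 × 5.09 = 3.0733%
Jensen's α = Rp − E[R] = 25.17% − 3.0733% = 22.0967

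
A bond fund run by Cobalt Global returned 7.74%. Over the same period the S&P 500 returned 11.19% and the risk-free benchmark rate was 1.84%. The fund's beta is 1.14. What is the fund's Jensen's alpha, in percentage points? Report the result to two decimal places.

CAPM expected return = Rf + β(Rm − Rf) = 1.84% + 1.14 × (11.19% − 1.84%) = 1.84 + 1.14 × 9.35 = 12.4990%
Jensen's α = Rp − E[R] = 7.74% − 12.4990% = -4.7590

-4.76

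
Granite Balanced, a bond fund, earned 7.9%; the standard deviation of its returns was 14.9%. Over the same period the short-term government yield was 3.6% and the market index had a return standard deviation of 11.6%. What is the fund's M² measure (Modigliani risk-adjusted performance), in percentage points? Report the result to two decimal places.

6.95

Sharpe = (Rp − Rf) / σp = (7.9% − 3.6%) / 14.9% = 0.2886
M² = Rf + Sharpe × σm = 3.6% + 0.2886 × 11.6% = 6.9478%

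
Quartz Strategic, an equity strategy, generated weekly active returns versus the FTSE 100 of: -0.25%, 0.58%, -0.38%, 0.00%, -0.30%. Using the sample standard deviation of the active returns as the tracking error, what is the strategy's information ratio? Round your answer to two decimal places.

-0.18

μ = (-0.25 + 0.58 − 0.38 + 0 − 0.3) / 5 = -0.350 / 5 = -0.0700%
Sample σ = √[Σ(r − μ)² / 4] = √[0.6088 / 4] = √0.1522 = 0.3901%
IR = μ / tracking error = -0.0700 / 0.3901 = -0.1794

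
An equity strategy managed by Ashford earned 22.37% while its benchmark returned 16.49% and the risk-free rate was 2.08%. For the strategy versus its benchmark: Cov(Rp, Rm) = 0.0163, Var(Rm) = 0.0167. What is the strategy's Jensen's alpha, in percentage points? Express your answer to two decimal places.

6.23

β = Cov / Var = 0.0163 / 0.0167 = 0.9760
E[R] = Rf + β(Rm − Rf) = 2.08% + 0.9760 × (16.49% − 2.08%) = 16.1442%
α = Rp − E[R] = 22.37% − 16.1442% = 6.2258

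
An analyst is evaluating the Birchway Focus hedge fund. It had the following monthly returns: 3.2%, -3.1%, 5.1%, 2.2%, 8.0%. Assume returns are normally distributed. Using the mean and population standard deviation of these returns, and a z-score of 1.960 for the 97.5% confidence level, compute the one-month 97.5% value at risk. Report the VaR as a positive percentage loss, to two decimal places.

r̄ = (3.2 − 3.1 + 5.1 + 2.2 + 8) / 5 = 15.40 / 5 = 3.0800%
Σ(r − r̄)² = (3.2 − 3.0800)² + (-3.1 − 3.0800)² + (5.1 − 3.0800)² + … = 67.2680
population σ = √(67.2680 / 5) = √13.4536 = 3.6679%
VaR = −(r̄ − z·σ) = −(3.0800 − 1.960 × 3.6679) = −(-4.1091) = 4.1091%

4.11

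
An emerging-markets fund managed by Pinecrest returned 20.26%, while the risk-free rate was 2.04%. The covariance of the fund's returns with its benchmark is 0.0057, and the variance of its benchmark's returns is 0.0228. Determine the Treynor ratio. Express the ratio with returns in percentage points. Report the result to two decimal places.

72.88

β = Cov / Var = 0.0057 / 0.0228 = 0.2500
Treynor = (Rp − Rf) / β = (20.26% − 2.04%) / 0.2500 = 18.22 / 0.2500 = 72.8800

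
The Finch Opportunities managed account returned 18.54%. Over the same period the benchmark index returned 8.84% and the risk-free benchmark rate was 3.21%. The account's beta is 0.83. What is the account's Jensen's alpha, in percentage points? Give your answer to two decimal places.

CAPM expected return = Rf + β(Rm − Rf) = 3.21% + 0.83 × (8.84% − 3.21%) = 3.21 + 0.83 × 5.63 = 7.8829%
Jensen's α = Rp − E[R] = 18.54% − 7.8829% = 10.6571

10.66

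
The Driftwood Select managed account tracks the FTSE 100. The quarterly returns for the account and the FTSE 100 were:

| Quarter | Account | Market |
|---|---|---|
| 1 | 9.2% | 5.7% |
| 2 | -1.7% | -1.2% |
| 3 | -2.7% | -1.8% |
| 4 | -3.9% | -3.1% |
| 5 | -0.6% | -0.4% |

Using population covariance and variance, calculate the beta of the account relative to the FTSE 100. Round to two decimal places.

1.53

r̄p = 0.0600%,  r̄m = -0.1600%
Cov = Σ(rp − r̄p)(rm − r̄m) / 5 = 14.3436
Var(rm) = Σ(rm − r̄m)² / 5 = 9.3624
β = Cov / Var = 14.3436 / 9.3624 = 1.5320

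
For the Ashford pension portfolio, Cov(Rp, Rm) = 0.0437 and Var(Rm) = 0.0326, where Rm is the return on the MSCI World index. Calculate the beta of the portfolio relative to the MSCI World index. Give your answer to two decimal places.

1.34

β = Cov(Rp, Rm) / Var(Rm) = 0.0437 / 0.0326 = 1.3405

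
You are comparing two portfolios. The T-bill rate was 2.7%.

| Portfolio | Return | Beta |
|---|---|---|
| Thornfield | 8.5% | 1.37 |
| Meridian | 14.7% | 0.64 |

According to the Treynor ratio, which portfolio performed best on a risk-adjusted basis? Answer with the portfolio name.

Meridian

Thornfield: Treynor = (8.5% − 2.7%) / 1.37 = 4.234
Meridian: Treynor = (14.7% − 2.7%) / 0.64 = 18.750
Highest: Meridian (18.750).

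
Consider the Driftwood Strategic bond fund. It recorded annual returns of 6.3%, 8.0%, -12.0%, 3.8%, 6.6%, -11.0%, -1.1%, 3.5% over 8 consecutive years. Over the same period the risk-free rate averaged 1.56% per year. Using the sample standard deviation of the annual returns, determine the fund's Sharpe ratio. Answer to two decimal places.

-0.13

r̄ = (6.3 + 8 − 12 + 3.8 + 6.6 − 11 − 1.1 + 3.5) / 8 = 0.5125%
Σ(r − r̄)² = 438.0488; sample σ = √(438.0488/7) = 7.9107%
Sharpe = (r̄ − rf) / σ = (0.5125 − 1.56) / 7.9107 = -1.0475 / 7.9107 = -0.1324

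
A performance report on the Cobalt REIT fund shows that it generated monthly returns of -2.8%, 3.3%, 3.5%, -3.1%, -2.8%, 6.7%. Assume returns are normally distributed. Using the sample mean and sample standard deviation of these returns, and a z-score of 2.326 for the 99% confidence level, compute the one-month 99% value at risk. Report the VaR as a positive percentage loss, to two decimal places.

9.04

Mean return μ = 4.80 / 6 = 0.8000%
Σ(r − μ)² = (-2.8 − 0.8000)² + (3.3 − 0.8000)² + … = 89.4800
σ = √[89.4800 / 5] = 4.2304%
VaR = −(μ − z·σ) = −(0.8000 − 2.326 × 4.2304) = −(-9.0399) = 9.0399%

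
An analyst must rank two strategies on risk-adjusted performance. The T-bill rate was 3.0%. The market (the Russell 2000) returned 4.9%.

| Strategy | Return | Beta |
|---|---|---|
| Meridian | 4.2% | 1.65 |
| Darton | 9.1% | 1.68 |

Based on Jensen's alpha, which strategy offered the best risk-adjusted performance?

Darton

Meridian: α = 4.2% − [3.0% + 1.65 × (4.9% − 3.0%)] = -1.935
Darton: α = 9.1% − [3.0% + 1.68 × (4.9% − 3.0%)] = 2.908
Highest: Darton (2.908).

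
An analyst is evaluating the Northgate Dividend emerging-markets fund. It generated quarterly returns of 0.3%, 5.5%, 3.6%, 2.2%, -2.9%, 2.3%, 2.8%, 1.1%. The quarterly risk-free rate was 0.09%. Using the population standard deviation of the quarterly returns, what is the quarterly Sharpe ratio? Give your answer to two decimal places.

r̄ = (0.3 + 5.5 + 3.6 + 2.2 − 2.9 + 2.3 + 2.8 + 1.1) / 8 = 1.8625%
Σ(r − r̄)² = (0.3 − 1.8625)² + (5.5 − 1.8625)² + … = 43.1388
population σ = √(43.1388 / 8) = √5.3924 = 2.3222%
Sharpe = (r̄ − rf) / σ = (1.8625 − 0.09) / 2.3222 = 1.7725 / 2.3222 = 0.7633

0.76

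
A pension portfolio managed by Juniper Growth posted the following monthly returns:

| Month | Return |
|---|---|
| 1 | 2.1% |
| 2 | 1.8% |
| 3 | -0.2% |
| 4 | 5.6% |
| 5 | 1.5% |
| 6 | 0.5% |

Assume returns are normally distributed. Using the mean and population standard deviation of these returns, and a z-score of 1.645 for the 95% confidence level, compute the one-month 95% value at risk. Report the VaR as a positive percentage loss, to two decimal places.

1.14

Mean return μ = 11.30 / 6 = 1.8833%
Population σ = √[Σ(r − μ)² / 6] = √[20.2683 / 6] = √3.3781 = 1.8380%
VaR = −(μ − z·σ) = −(1.8833 − 1.645 × 1.8380) = −(-1.1402) = 1.1402%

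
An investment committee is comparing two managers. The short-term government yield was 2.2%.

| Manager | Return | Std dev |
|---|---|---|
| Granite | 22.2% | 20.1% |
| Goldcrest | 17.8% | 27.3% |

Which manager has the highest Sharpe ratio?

Granite

Granite: Sharpe ratio = (22.2% − 2.2%) / 20.1% = 0.995
Goldcrest: Sharpe ratio = (17.8% − 2.2%) / 27.3% = 0.571
Highest: Granite (0.995).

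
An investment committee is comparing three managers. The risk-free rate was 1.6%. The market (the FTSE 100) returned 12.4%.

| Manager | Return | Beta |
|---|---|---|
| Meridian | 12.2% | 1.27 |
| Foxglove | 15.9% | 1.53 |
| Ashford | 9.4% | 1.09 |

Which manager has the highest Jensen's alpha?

Foxglove

Meridian: α = 12.2% − [1.6% + 1.27 × (12.4% − 1.6%)] = -3.116
Foxglove: α = 15.9% − [1.6% + 1.53 × (12.4% − 1.6%)] = -2.224
Ashford: α = 9.4% − [1.6% + 1.09 × (12.4% − 1.6%)] = -3.972
Highest: Foxglove (-2.224).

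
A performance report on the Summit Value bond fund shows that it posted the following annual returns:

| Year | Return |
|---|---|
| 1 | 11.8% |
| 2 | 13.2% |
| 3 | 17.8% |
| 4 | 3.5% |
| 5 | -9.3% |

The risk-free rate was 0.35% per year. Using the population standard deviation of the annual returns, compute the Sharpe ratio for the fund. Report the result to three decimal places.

0.739

μ = (11.8 + 13.2 + 17.8 + 3.5 − 9.3) / 5 = 37.00 / 5 = 7.4000%
Population std dev = √[455.2600 / 5] = 9.5421%
Sharpe = (μ − rf) / σ = (7.4000 − 0.35) / 9.5421 = 7.0500 / 9.5421 = 0.7388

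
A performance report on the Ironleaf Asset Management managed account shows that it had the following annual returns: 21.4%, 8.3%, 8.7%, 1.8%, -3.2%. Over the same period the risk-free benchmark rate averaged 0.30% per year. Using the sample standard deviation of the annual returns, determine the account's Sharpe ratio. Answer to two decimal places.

r̄ = (21.4 + 8.3 + 8.7 + 1.8 − 3.2) / 5 = 7.4000%
Σ(r − r̄)² = 342.2200; sample σ = √(342.2200/4) = 9.2496%
Sharpe = (r̄ − rf) / σ = (7.4000 − 0.3) / 9.2496 = 7.1000 / 9.2496 = 0.7676

0.77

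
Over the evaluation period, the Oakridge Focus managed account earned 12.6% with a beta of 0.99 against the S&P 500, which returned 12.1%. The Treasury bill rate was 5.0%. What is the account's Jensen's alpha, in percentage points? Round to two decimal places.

0.57

CAPM expected return = Rf + β(Rm − Rf) = 5.0% + 0.99 × (12.1% − 5.0%) = 5 + 0.99 × 7.10 = 12.0290%
Jensen's α = Rp − E[R] = 12.6% − 12.0290% = 0.5710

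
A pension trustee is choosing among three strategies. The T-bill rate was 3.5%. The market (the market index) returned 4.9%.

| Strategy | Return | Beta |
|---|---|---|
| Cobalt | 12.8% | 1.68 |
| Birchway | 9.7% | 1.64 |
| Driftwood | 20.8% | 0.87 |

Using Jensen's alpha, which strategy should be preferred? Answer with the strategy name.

Cobalt: α = 12.8% − [3.5% + 1.68 × (4.9% − 3.5%)] = 6.948
Birchway: α = 9.7% − [3.5% + 1.64 × (4.9% − 3.5%)] = 3.904
Driftwood: α = 20.8% − [3.5% + 0.87 × (4.9% − 3.5%)] = 16.082
Highest: Driftwood (16.082).

Driftwood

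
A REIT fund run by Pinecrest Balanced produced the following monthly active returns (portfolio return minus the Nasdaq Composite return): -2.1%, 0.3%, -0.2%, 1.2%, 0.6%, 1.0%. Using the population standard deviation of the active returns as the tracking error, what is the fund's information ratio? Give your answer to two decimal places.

Mean return μ = 0.80 / 6 = 0.1333%
Σ(r − μ)² = 7.2333; population σ = √(7.2333/6) = 1.0980%
IR = μ / tracking error = 0.1333 / 1.0980 = 0.1214

0.12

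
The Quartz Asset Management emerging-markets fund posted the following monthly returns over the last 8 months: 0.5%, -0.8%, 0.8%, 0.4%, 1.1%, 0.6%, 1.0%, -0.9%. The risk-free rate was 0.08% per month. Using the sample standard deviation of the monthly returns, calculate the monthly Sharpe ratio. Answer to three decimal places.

0.334

r̄ = (0.5 − 0.8 + 0.8 + 0.4 + 1.1 + 0.6 + 1 − 0.9) / 8 = 0.3375%
Σ(r − r̄)² = 4.1588; sample σ = √(4.1588/7) = 0.7708%
Sharpe = (r̄ − rf) / σ = (0.3375 − 0.08) / 0.7708 = 0.2575 / 0.7708 = 0.3341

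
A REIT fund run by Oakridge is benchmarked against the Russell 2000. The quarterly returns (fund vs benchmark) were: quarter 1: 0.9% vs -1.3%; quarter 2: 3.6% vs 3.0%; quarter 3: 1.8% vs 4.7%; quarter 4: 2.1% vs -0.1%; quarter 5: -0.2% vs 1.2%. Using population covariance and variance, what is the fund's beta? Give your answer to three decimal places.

0.232

r̄p = 1.6400%,  r̄m = 1.5000%
Cov = Σ(rp − r̄p)(rm − r̄m) / 5 = 1.0680
Var(rm) = Σ(rm − r̄m)² / 5 = 4.5960
β = Cov / Var = 1.0680 / 4.5960 = 0.2324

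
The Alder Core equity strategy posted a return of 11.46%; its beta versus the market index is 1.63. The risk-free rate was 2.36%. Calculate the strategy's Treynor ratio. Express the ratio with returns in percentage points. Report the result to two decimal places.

5.58

Treynor = (Rp − Rf) / β = (11.46% − 2.36%) / 1.63 = 9.10 / 1.63 = 5.5828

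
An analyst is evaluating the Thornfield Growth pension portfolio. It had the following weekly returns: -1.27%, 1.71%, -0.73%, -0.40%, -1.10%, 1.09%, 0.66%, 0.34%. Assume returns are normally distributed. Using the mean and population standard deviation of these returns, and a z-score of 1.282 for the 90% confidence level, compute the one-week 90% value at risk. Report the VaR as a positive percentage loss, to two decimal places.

1.26

Mean return μ = 0.300 / 8 = 0.0375%
Population σ = √[Σ(r − μ)² / 8] = √[8.1680 / 8] = √1.0210 = 1.0104%
VaR = −(μ − z·σ) = −(0.0375 − 1.282 × 1.0104) = −(-1.2578) = 1.2578%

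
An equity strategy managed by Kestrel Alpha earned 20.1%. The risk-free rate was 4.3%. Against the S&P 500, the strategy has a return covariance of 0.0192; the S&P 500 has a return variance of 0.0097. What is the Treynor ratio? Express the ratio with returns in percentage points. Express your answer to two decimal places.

7.98

β = Cov / Var = 0.0192 / 0.0097 = 1.9794
Treynor = (Rp − Rf) / β = (20.1% − 4.3%) / 1.9794 = 15.80 / 1.9794 = 7.9822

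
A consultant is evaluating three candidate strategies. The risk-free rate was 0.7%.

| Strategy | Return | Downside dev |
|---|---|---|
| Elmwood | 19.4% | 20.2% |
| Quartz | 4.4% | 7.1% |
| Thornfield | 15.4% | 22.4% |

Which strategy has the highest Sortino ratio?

Elmwood

Elmwood: Sortino ratio = (19.4% − 0.7%) / 20.2% = 0.926
Quartz: Sortino ratio = (4.4% − 0.7%) / 7.1% = 0.521
Thornfield: Sortino ratio = (15.4% − 0.7%) / 22.4% = 0.656
Highest: Elmwood (0.926).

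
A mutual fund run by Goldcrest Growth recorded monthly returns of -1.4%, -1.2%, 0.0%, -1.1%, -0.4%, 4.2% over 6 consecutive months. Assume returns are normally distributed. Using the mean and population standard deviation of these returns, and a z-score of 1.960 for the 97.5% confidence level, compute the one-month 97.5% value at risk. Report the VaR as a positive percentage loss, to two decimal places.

μ = (-1.4 − 1.2 + 0 − 1.1 − 0.4 + 4.2) / 6 = 0.0167%
Population σ = √[Σ(r − μ)² / 6] = √[22.4083 / 6] = √3.7347 = 1.9325%
VaR = −(μ − z·σ) = −(0.0167 − 1.960 × 1.9325) = −(-3.7710) = 3.7710%

3.77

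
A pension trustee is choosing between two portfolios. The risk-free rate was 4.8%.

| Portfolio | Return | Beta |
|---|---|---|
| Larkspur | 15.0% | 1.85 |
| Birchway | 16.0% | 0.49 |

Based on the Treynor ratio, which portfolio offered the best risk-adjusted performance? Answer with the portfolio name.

Birchway

Larkspur: Treynor = (15.0% − 4.8%) / 1.85 = 5.514
Birchway: Treynor = (16.0% − 4.8%) / 0.49 = 22.857
Highest: Birchway (22.857).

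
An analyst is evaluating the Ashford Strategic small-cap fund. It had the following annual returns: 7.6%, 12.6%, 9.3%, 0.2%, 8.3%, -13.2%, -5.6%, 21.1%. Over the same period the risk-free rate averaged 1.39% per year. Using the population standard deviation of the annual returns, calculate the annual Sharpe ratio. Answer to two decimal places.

0.36

r̄ = (7.6 + 12.6 + 9.3 + 0.2 + 8.3 − 13.2 − 5.6 + 21.1) / 8 = 5.0375%
Population σ = √[Σ(r − r̄)² / 8] = √[819.7388 / 8] = √102.4674 = 10.1226%
Sharpe = (r̄ − rf) / σ = (5.0375 − 1.39) / 10.1226 = 3.6475 / 10.1226 = 0.3603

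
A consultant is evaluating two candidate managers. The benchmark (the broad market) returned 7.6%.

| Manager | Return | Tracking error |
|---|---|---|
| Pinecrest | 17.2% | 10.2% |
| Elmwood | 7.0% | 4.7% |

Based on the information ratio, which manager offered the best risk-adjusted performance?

Pinecrest: IR = (17.2% − 7.6%) / 10.2% = 0.941
Elmwood: IR = (7.0% − 7.6%) / 4.7% = -0.128
Highest: Pinecrest (0.941).

Pinecrest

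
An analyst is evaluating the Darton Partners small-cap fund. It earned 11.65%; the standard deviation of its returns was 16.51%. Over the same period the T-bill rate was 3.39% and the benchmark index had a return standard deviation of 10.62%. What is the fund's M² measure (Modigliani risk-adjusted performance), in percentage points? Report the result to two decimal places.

Sharpe = (Rp − Rf) / σp = (11.65% − 3.39%) / 16.51% = 0.5003
M² = Rf + Sharpe × σm = 3.39% + 0.5003 × 10.62% = 8.7032%

8.70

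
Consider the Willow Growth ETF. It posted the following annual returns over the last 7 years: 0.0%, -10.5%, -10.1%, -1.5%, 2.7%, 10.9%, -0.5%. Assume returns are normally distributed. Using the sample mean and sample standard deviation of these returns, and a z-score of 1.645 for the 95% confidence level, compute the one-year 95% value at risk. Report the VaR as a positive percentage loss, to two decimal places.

Mean return r̄ = -9.00 / 7 = -1.2857%
Σ(r − r̄)² = (0 − (-1.2857))² + (-10.5 − (-1.2857))² + (-10.1 − (-1.2857))² + … = 329.2886
σ = √[329.2886 / 6] = 7.4082%
VaR = −(r̄ − z·σ) = −(-1.2857 − 1.645 × 7.4082) = −(-13.4722) = 13.4722%

13.47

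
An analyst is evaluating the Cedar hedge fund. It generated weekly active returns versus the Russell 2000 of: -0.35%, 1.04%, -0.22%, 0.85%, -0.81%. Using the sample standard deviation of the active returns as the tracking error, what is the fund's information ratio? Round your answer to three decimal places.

0.127

Mean return r̄ = 0.510 / 5 = 0.1020%
Sample σ = √[Σ(r − r̄)² / 4] = √[2.5791 / 4] = √0.6448 = 0.8030%
IR = r̄ / tracking error = 0.1020 / 0.8030 = 0.1270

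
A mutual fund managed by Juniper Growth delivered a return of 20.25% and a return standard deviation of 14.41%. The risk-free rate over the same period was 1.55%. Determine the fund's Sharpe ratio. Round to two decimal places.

Sharpe = (Rp − Rf) / σp = (20.25% − 1.55%) / 14.41% = 18.70% / 14.41% = 1.2977

1.30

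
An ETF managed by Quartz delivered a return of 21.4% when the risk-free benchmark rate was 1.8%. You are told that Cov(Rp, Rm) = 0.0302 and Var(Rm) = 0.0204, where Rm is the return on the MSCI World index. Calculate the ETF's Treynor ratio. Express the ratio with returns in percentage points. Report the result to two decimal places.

β = Cov / Var = 0.0302 / 0.0204 = 1.4804
Treynor = (Rp − Rf) / β = (21.4% − 1.8%) / 1.4804 = 19.60 / 1.4804 = 13.2397

13.24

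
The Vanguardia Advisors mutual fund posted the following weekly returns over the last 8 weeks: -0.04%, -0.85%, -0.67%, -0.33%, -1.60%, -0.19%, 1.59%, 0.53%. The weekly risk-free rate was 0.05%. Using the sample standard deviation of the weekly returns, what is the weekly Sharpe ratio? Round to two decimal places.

r̄ = (-0.04 − 0.85 − 0.67 − 0.33 − 1.6 − 0.19 + 1.59 + 0.53) / 8 = -1.560 / 8 = -0.1950%
Σ(r − r̄)² = 6.3828; sample σ = √(6.3828/7) = 0.9549%
Sharpe = (r̄ − rf) / σ = (-0.1950 − 0.05) / 0.9549 = -0.2450 / 0.9549 = -0.2566

-0.26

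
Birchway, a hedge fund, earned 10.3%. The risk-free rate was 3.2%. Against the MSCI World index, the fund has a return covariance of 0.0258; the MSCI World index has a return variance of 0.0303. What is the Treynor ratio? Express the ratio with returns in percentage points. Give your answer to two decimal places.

β = Cov / Var = 0.0258 / 0.0303 = 0.8515
Treynor = (Rp − Rf) / β = (10.3% − 3.2%) / 0.8515 = 7.10 / 0.8515 = 8.3382

8.34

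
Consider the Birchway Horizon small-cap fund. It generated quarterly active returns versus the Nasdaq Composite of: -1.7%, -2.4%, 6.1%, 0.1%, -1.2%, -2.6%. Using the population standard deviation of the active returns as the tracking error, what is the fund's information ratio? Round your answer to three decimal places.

-0.095

r̄ = (-1.7 − 2.4 + 6.1 + 0.1 − 1.2 − 2.6) / 6 = -1.70 / 6 = -0.2833%
Population std dev = √[53.5883 / 6] = 2.9885%
IR = r̄ / tracking error = -0.2833 / 2.9885 = -0.0948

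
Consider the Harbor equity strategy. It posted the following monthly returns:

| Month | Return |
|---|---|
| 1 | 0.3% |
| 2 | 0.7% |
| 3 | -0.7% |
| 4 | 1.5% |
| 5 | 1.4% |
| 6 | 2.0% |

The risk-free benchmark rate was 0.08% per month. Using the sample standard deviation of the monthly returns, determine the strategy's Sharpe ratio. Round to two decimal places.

Mean return μ = 5.20 / 6 = 0.8667%
Sample std dev = √[4.7733 / 5] = 0.9771%
Sharpe = (μ − rf) / σ = (0.8667 − 0.08) / 0.9771 = 0.7867 / 0.9771 = 0.8051

0.81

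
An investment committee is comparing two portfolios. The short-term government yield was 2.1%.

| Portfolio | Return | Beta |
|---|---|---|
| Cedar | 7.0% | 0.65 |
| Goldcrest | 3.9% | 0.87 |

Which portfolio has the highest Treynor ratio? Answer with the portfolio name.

Cedar: Treynor = (7.0% − 2.1%) / 0.65 = 7.538
Goldcrest: Treynor = (3.9% − 2.1%) / 0.87 = 2.069
Highest: Cedar (7.538).

Cedar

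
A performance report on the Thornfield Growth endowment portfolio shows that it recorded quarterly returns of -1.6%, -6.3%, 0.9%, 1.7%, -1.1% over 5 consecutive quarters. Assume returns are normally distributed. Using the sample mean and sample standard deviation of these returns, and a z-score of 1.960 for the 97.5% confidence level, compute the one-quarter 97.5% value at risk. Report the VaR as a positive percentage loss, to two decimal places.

7.40

μ = (-1.6 − 6.3 + 0.9 + 1.7 − 1.1) / 5 = -1.2800%
Sample σ = √[Σ(r − μ)² / 4] = √[38.9680 / 4] = √9.7420 = 3.1212%
VaR = −(μ − z·σ) = −(-1.2800 − 1.960 × 3.1212) = −(-7.3976) = 7.3976%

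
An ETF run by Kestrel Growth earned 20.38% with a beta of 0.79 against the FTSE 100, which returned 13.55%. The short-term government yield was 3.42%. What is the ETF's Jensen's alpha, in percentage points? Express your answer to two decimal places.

CAPM expected return = Rf + β(Rm − Rf) = 3.42% + 0.79 × (13.55% − 3.42%) = 3.42 + 0.79 × 10.13 = 11.4227%
Jensen's α = Rp − E[R] = 20.38% − 11.4227% = 8.9573

8.96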